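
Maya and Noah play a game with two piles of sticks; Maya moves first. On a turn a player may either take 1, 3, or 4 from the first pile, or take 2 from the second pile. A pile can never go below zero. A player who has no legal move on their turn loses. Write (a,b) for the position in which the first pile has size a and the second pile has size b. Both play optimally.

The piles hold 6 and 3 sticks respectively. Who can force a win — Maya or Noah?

Maya wins.

Work bottom-up. With no move the player to move loses. Otherwise the position is W if at least one move leads to an L position for the opponent, and L if every move leads to a W.
No move ever increases a pile, so every position that can arise here has a ≤ 6 and b ≤ 3; it is enough to label the cells with 0 ≤ a ≤ 6 and 0 ≤ b ≤ 3.
Every move lowers a or b (never raises either), so fill the grid row by row in increasing a, and left to right within a row: each cell's successors are then already labelled.
      b=0  b=1  b=2  b=3
a=0:    L    L    W    W
a=1:    W    W    L    L
a=2:    L    L    W    W
a=3:    W    W    L    L
a=4:    W    W    W    W
a=5:    W    W    W    W
a=6:    W    W    W    W
Cells with no legal move (terminal, hence L): (0,0), (0,1).
The remaining L cells, each justified by listing all of its moves:
(1,2): only reaches (0,2)(W), (1,0)(W), all W → L
(1,3): only reaches (0,3)(W), (1,1)(W), all W → L
(2,0): only reaches (1,0)(W), which is W → L
(2,1): only reaches (1,1)(W), which is W → L
(3,2): only reaches (2,2)(W), (0,2)(W), (3,0)(W), all W → L
(3,3): only reaches (2,3)(W), (0,3)(W), (3,1)(W), all W → L
Every other cell has at least one move into one of the L cells above, so it is W.
From (6,3) Maya can move to (3,3), reaching an L position.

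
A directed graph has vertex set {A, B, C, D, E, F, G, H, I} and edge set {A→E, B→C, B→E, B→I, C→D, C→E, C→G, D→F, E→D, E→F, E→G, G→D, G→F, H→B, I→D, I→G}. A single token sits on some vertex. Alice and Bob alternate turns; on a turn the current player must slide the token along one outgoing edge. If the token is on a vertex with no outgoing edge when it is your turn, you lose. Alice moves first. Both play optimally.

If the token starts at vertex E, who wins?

Alice wins.

Classify positions by backward induction: terminal positions (no move available) are L. From any other position, the mover wins iff some move reaches an L.
Every edge goes from a vertex to one that appears earlier in the order F, D, G, I, E, C, B, H, A, so processing vertices in that order labels each vertex after all of its successors.
F: no outgoing edge → L
D: reaches L-position F → W
G: reaches L-position F → W
I: only reaches G(W), D(W), all W → L
E: reaches L-position F → W
C: only reaches E(W), G(W), D(W), all W → L
B: reaches L-position C → W
H: only reaches B(W), which is W → L
A: only reaches E(W), which is W → L
The starting position E is W: Alice should move to F, handing over an L position.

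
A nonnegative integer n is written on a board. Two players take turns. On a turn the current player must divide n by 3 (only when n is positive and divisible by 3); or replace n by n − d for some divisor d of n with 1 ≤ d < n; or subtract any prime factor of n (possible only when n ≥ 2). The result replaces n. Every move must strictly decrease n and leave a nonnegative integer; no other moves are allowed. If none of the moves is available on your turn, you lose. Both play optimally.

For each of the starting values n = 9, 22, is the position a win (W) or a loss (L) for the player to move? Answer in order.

9: L, 22: W

Work bottom-up. With no move the player to move loses. Otherwise the position is W if at least one move leads to an L position for the opponent, and L if every move leads to a W.
n=0: no move → L
n=1: no move → L
n=2: can move to 0, which is L ⇒ W
n=3: can move to 0, which is L ⇒ W
n=4: moves to 2(W), 3(W); every one is W ⇒ L
n=5: can move to 0, which is L ⇒ W
n=6: can move to 4, which is L ⇒ W
n=7: can move to 0, which is L ⇒ W
n=8: can move to 4, which is L ⇒ W
n=9: moves to 3(W), 6(W), 8(W); every one is W ⇒ L
n=10: can move to 9, which is L ⇒ W
n=11: can move to 0, which is L ⇒ W
n=12: can move to 4, which is L ⇒ W
n=13: can move to 0, which is L ⇒ W
n=14: moves to 7(W), 12(W), 13(W); every one is W ⇒ L
n=15: can move to 14, which is L ⇒ W
n=16: can move to 14, which is L ⇒ W
n=17: can move to 0, which is L ⇒ W
n=18: can move to 9, which is L ⇒ W
n=19: can move to 0, which is L ⇒ W
n=20: moves to 10(W), 15(W), 16(W), 18(W), 19(W); every one is W ⇒ L
n=21: can move to 14, which is L ⇒ W
n=22: can move to 20, which is L ⇒ W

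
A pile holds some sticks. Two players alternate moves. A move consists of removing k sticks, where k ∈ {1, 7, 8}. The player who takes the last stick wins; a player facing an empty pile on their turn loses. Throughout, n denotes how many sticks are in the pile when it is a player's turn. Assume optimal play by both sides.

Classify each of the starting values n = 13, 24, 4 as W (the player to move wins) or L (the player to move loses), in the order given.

Use the standard recursion: the mover loses at a terminal position; elsewhere, the mover wins exactly when some move hands the opponent an L position.
n=0: no move → L
n=1: can move to 0, which is L ⇒ W
n=2: the only move is to 1(W), a W ⇒ L
n=3: can move to 2, which is L ⇒ W
n=4: the only move is to 3(W), a W ⇒ L
n=5: can move to 4, which is L ⇒ W
n=6: the only move is to 5(W), a W ⇒ L
n=7: can move to 6, which is L ⇒ W
n=8: can move to 0, which is L ⇒ W
n=9: can move to 2, which is L ⇒ W
n=10: can move to 2, which is L ⇒ W
n=11: can move to 4, which is L ⇒ W
n=12: can move to 4, which is L ⇒ W
n=13: can move to 6, which is L ⇒ W
n=14: can move to 6, which is L ⇒ W
n=15: moves to 14(W), 8(W), 7(W); every one is W ⇒ L
n=16: can move to 15, which is L ⇒ W
n=17: moves to 16(W), 10(W), 9(W); every one is W ⇒ L
n=18: can move to 17, which is L ⇒ W
n=19: moves to 18(W), 12(W), 11(W); every one is W ⇒ L
n=20: can move to 19, which is L ⇒ W
n=21: moves to 20(W), 14(W), 13(W); every one is W ⇒ L
n=22: can move to 21, which is L ⇒ W
n=23: can move to 15, which is L ⇒ W
n=24: can move to 17, which is L ⇒ W

13: W, 24: W, 4: L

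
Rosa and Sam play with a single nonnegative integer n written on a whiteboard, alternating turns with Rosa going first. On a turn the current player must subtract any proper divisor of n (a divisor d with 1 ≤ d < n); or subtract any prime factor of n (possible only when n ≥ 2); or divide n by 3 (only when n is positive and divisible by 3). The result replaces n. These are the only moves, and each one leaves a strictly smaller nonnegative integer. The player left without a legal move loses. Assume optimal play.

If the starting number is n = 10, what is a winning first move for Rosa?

Use the standard recursion: the mover loses at a terminal position; elsewhere, the mover wins exactly when some move hands the opponent an L position.
n=0: no move → L
n=1: no move → L
n=2: →0(L), so W
n=3: →0(L), so W
n=4: →2(W), 3(W) — all W, so L
n=5: →0(L), so W
n=6: →4(L), so W
n=7: →0(L), so W
n=8: →4(L), so W
n=9: →3(W), 6(W), 8(W) — all W, so L
n=10: →9(L), so W
From 10, the L positions reachable in one move are: 9.

Move to 9.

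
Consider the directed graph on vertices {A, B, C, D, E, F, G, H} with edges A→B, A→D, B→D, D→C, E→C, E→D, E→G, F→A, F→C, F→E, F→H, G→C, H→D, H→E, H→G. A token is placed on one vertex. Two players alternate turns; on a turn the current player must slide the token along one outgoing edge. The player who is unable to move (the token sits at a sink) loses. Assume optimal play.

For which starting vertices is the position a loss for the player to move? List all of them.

Build the W/L table. Terminal = L. A non-terminal position is W if it has a move to some L; otherwise it is L.
Every edge goes from a vertex to one that appears earlier in the order C, D, G, E, H, B, A, F, so processing vertices in that order labels each vertex after all of its successors.
C: no outgoing edge → L
D: W (go to C, an L position)
G: W (go to C, an L position)
E: W (go to C, an L position)
H: L (options E(W), G(W), D(W) are all W)
B: L (sole option D(W) is W)
A: W (go to B, an L position)
F: W (go to H, an L position)
The losing starting vertices are exactly the entries labelled L in this table (3 of them).

B, C, H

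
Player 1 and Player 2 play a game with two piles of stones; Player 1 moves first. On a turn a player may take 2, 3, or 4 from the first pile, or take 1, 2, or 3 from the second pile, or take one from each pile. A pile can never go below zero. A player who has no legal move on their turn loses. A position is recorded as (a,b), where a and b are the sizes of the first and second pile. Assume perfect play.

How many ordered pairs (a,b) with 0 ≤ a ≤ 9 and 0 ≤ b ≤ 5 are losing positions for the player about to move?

Build the W/L table. Terminal = L. A non-terminal position is W if it has a move to some L; otherwise it is L.
Every move lowers a or b (never raises either), so fill the grid row by row in increasing a, and left to right within a row: each cell's successors are then already labelled.
      b=0  b=1  b=2  b=3  b=4  b=5
a=0:    L    W    W    W    L    W
a=1:    L    W    W    W    L    W
a=2:    W    W    L    W    W    W
a=3:    W    L    W    W    W    L
a=4:    W    L    W    W    W    L
a=5:    W    W    W    L    W    W
a=6:    L    W    W    W    W    W
a=7:    L    W    W    W    L    W
a=8:    W    W    L    W    W    W
a=9:    W    L    W    W    W    L
Cells with no legal move (terminal, hence L): (0,0), (1,0).
The remaining L cells, each justified by listing all of its moves:
(0,4): L (options (0,3)(W), (0,2)(W), (0,1)(W) are all W)
(1,4): L (options (1,3)(W), (1,2)(W), (1,1)(W), (0,3)(W) are all W)
(2,2): L (options (0,2)(W), (2,1)(W), (2,0)(W), (1,1)(W) are all W)
(3,1): L (options (1,1)(W), (0,1)(W), (3,0)(W), (2,0)(W) are all W)
(3,5): L (options (1,5)(W), (0,5)(W), (3,4)(W), (3,3)(W), (3,2)(W), (2,4)(W) are all W)
(4,1): L (options (2,1)(W), (1,1)(W), (0,1)(W), (4,0)(W), (3,0)(W) are all W)
(4,5): L (options (2,5)(W), (1,5)(W), (0,5)(W), (4,4)(W), (4,3)(W), (4,2)(W), (3,4)(W) are all W)
(5,3): L (options (3,3)(W), (2,3)(W), (1,3)(W), (5,2)(W), (5,1)(W), (5,0)(W), (4,2)(W) are all W)
(6,0): L (options (4,0)(W), (3,0)(W), (2,0)(W) are all W)
(7,0): L (options (5,0)(W), (4,0)(W), (3,0)(W) are all W)
(7,4): L (options (5,4)(W), (4,4)(W), (3,4)(W), (7,3)(W), (7,2)(W), (7,1)(W), (6,3)(W) are all W)
(8,2): L (options (6,2)(W), (5,2)(W), (4,2)(W), (8,1)(W), (8,0)(W), (7,1)(W) are all W)
(9,1): L (options (7,1)(W), (6,1)(W), (5,1)(W), (9,0)(W), (8,0)(W) are all W)
(9,5): L (options (7,5)(W), (6,5)(W), (5,5)(W), (9,4)(W), (9,3)(W), (9,2)(W), (8,4)(W) are all W)
Every other cell has at least one move into one of the L cells above, so it is W.
L cells per row: a=0: 2, a=1: 2, a=2: 1, a=3: 2, a=4: 2, a=5: 1, a=6: 1, a=7: 2, a=8: 1, a=9: 2; total 16.

16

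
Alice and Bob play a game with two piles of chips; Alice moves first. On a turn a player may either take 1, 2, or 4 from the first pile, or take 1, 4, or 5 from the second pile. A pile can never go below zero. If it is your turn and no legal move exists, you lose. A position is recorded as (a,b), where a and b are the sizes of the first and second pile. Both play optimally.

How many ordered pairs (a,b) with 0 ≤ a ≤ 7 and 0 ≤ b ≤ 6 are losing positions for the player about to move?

16

Build the W/L table. Terminal = L. A non-terminal position is W if it has a move to some L; otherwise it is L.
Every move lowers a or b (never raises either), so fill the grid row by row in increasing a, and left to right within a row: each cell's successors are then already labelled.
      b=0  b=1  b=2  b=3  b=4  b=5  b=6
a=0:    L    W    L    W    W    W    W
a=1:    W    L    W    L    W    W    W
a=2:    W    W    W    W    L    W    L
a=3:    L    W    L    W    W    W    W
a=4:    W    L    W    L    W    W    W
a=5:    W    W    W    W    L    W    L
a=6:    L    W    L    W    W    W    W
a=7:    W    L    W    L    W    W    W
Cells with no legal move (terminal, hence L): (0,0).
The remaining L cells, each justified by listing all of its moves:
(0,2): only reaches (0,1)(W), which is W → L
(1,1): only reaches (0,1)(W), (1,0)(W), all W → L
(1,3): only reaches (0,3)(W), (1,2)(W), all W → L
(2,4): only reaches (1,4)(W), (0,4)(W), (2,3)(W), (2,0)(W), all W → L
(2,6): only reaches (1,6)(W), (0,6)(W), (2,5)(W), (2,2)(W), (2,1)(W), all W → L
(3,0): only reaches (2,0)(W), (1,0)(W), all W → L
(3,2): only reaches (2,2)(W), (1,2)(W), (3,1)(W), all W → L
(4,1): only reaches (3,1)(W), (2,1)(W), (0,1)(W), (4,0)(W), all W → L
(4,3): only reaches (3,3)(W), (2,3)(W), (0,3)(W), (4,2)(W), all W → L
(5,4): only reaches (4,4)(W), (3,4)(W), (1,4)(W), (5,3)(W), (5,0)(W), all W → L
(5,6): only reaches (4,6)(W), (3,6)(W), (1,6)(W), (5,5)(W), (5,2)(W), (5,1)(W), all W → L
(6,0): only reaches (5,0)(W), (4,0)(W), (2,0)(W), all W → L
(6,2): only reaches (5,2)(W), (4,2)(W), (2,2)(W), (6,1)(W), all W → L
(7,1): only reaches (6,1)(W), (5,1)(W), (3,1)(W), (7,0)(W), all W → L
(7,3): only reaches (6,3)(W), (5,3)(W), (3,3)(W), (7,2)(W), all W → L
Every other cell has at least one move into one of the L cells above, so it is W.
L cells per row: a=0: 2, a=1: 2, a=2: 2, a=3: 2, a=4: 2, a=5: 2, a=6: 2, a=7: 2; total 16.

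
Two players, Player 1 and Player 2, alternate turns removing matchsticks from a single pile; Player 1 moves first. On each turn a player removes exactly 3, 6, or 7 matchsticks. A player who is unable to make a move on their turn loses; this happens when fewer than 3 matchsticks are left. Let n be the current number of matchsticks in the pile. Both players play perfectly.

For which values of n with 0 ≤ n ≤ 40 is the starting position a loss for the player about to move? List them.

Classify positions by backward induction: terminal positions (no move available) are L. From any other position, the mover wins iff some move reaches an L.
n=0: no move → L
n=1: no move → L
n=2: no move → L
n=3: W (go to 0, an L position)
n=4: W (go to 1, an L position)
n=5: W (go to 2, an L position)
n=6: W (go to 0, an L position)
n=7: W (go to 1, an L position)
n=8: W (go to 2, an L position)
n=9: W (go to 2, an L position)
n=10: L (options 7(W), 4(W), 3(W) are all W)
n=11: L (options 8(W), 5(W), 4(W) are all W)
n=12: L (options 9(W), 6(W), 5(W) are all W)
n=13: W (go to 10, an L position)
n=14: W (go to 11, an L position)
n=15: W (go to 12, an L position)
n=16: W (go to 10, an L position)
n=17: W (go to 11, an L position)
n=18: W (go to 12, an L position)
n=19: W (go to 12, an L position)
n=20: L (options 17(W), 14(W), 13(W) are all W)
n=21: L (options 18(W), 15(W), 14(W) are all W)
n=22: L (options 19(W), 16(W), 15(W) are all W)
n=23: W (go to 20, an L position)
n=24: W (go to 21, an L position)
n=25: W (go to 22, an L position)
n=26: W (go to 20, an L position)
n=27: W (go to 21, an L position)
n=28: W (go to 22, an L position)
n=29: W (go to 22, an L position)
n=30: L (options 27(W), 24(W), 23(W) are all W)
n=31: L (options 28(W), 25(W), 24(W) are all W)
n=32: L (options 29(W), 26(W), 25(W) are all W)
n=33: W (go to 30, an L position)
n=34: W (go to 31, an L position)
n=35: W (go to 32, an L position)
n=36: W (go to 30, an L position)
n=37: W (go to 31, an L position)
n=38: W (go to 32, an L position)
n=39: W (go to 32, an L position)
n=40: L (options 37(W), 34(W), 33(W) are all W)
The losing starting values of n are exactly the entries labelled L in this table (13 of them).

0, 1, 2, 10, 11, 12, 20, 21, 22, 30, 31, 32, 40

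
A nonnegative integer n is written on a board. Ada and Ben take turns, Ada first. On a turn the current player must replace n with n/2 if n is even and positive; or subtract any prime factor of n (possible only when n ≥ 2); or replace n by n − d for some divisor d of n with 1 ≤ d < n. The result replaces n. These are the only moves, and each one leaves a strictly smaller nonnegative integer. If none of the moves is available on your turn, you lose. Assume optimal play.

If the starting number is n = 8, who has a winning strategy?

Ada wins.

Compute win/loss labels from the base case upward. A position with no move is L. Any other position is W if it can reach an L in one move, else L.
n=0: no move → L
n=1: no move → L
n=2: →0(L), so W
n=3: →0(L), so W
n=4: →2(W), 3(W) — all W, so L
n=5: →0(L), so W
n=6: →4(L), so W
n=7: →0(L), so W
n=8: →4(L), so W
The starting position 8 is W: Ada should move to 4, handing over an L position.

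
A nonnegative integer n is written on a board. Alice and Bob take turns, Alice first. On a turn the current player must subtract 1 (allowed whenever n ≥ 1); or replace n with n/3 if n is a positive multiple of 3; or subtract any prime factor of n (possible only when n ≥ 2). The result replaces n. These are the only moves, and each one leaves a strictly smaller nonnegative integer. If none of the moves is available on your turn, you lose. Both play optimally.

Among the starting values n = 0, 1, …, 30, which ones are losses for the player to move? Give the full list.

0, 4, 8, 14, 18, 22, 25, 27

Compute win/loss labels from the base case upward. A position with no move is L. Any other position is W if it can reach an L in one move, else L.
n=0: no move → L
n=1: W (go to 0, an L position)
n=2: W (go to 0, an L position)
n=3: W (go to 0, an L position)
n=4: L (options 2(W), 3(W) are all W)
n=5: W (go to 0, an L position)
n=6: W (go to 4, an L position)
n=7: W (go to 0, an L position)
n=8: L (options 6(W), 7(W) are all W)
n=9: W (go to 8, an L position)
n=10: W (go to 8, an L position)
n=11: W (go to 0, an L position)
n=12: W (go to 4, an L position)
n=13: W (go to 0, an L position)
n=14: L (options 7(W), 12(W), 13(W) are all W)
n=15: W (go to 14, an L position)
n=16: W (go to 14, an L position)
n=17: W (go to 0, an L position)
n=18: L (options 6(W), 15(W), 16(W), 17(W) are all W)
n=19: W (go to 0, an L position)
n=20: W (go to 18, an L position)
n=21: W (go to 14, an L position)
n=22: L (options 11(W), 20(W), 21(W) are all W)
n=23: W (go to 0, an L position)
n=24: W (go to 8, an L position)
n=25: L (options 20(W), 24(W) are all W)
n=26: W (go to 25, an L position)
n=27: L (options 9(W), 24(W), 26(W) are all W)
n=28: W (go to 27, an L position)
n=29: W (go to 0, an L position)
n=30: W (go to 25, an L position)
Reading off the rows marked L gives the requested list; there are 8 such values of n.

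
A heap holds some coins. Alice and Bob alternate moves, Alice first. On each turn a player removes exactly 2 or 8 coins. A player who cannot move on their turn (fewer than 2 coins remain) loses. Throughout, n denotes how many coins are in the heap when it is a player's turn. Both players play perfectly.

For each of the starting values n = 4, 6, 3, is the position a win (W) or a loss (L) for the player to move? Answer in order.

4: L, 6: W, 3: W

Use the standard recursion: the mover loses at a terminal position; elsewhere, the mover wins exactly when some move hands the opponent an L position.
n=0: no move → L
n=1: no move → L
n=2: →0(L), so W
n=3: →1(L), so W
n=4: →2(W) only, which is W, so L
n=5: →3(W) only, which is W, so L
n=6: →4(L), so W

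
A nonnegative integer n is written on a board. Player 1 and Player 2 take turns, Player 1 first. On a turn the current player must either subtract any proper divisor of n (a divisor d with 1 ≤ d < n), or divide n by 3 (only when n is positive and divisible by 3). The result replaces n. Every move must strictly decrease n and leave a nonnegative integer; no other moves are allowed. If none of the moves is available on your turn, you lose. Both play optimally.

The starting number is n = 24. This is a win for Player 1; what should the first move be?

Use the standard recursion: the mover loses at a terminal position; elsewhere, the mover wins exactly when some move hands the opponent an L position.
n=0: no move → L
n=1: no move → L
n=2: reaches L-position 1 → W
n=3: reaches L-position 1 → W
n=4: only reaches 2(W), 3(W), all W → L
n=5: reaches L-position 4 → W
n=6: reaches L-position 4 → W
n=7: only reaches 6(W), which is W → L
n=8: reaches L-position 4 → W
n=9: only reaches 3(W), 6(W), 8(W), all W → L
n=10: reaches L-position 9 → W
n=11: only reaches 10(W), which is W → L
n=12: reaches L-position 4 → W
n=13: only reaches 12(W), which is W → L
n=14: reaches L-position 7 → W
n=15: only reaches 5(W), 10(W), 12(W), 14(W), all W → L
n=16: reaches L-position 15 → W
n=17: only reaches 16(W), which is W → L
n=18: reaches L-position 9 → W
n=19: only reaches 18(W), which is W → L
n=20: reaches L-position 15 → W
n=21: reaches L-position 7 → W
n=22: reaches L-position 11 → W
n=23: only reaches 22(W), which is W → L
n=24: reaches L-position 23 → W
From 24, the L positions reachable in one move are: 23.

Move to 23.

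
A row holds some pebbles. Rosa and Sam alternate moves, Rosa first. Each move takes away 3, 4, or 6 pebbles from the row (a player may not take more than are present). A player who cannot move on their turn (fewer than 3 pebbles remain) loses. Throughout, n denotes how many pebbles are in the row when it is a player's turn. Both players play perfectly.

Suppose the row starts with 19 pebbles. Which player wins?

Sam wins.

Classify positions by backward induction: terminal positions (no move available) are L. From any other position, the mover wins iff some move reaches an L.
n=0: no move → L
n=1: no move → L
n=2: no move → L
n=3: W (go to 0, an L position)
n=4: W (go to 1, an L position)
n=5: W (go to 2, an L position)
n=6: W (go to 2, an L position)
n=7: W (go to 1, an L position)
n=8: W (go to 2, an L position)
n=9: L (options 6(W), 5(W), 3(W) are all W)
n=10: L (options 7(W), 6(W), 4(W) are all W)
n=11: L (options 8(W), 7(W), 5(W) are all W)
n=12: W (go to 9, an L position)
n=13: W (go to 10, an L position)
n=14: W (go to 11, an L position)
n=15: W (go to 11, an L position)
n=16: W (go to 10, an L position)
n=17: W (go to 11, an L position)
n=18: L (options 15(W), 14(W), 12(W) are all W)
n=19: L (options 16(W), 15(W), 13(W) are all W)
The starting position 19 is L: whatever Rosa does, the opponent receives a W position.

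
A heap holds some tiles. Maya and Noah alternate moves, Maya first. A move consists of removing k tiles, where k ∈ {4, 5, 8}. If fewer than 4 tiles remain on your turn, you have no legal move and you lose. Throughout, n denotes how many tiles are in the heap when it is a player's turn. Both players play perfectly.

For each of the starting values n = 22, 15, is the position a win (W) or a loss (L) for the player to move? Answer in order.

Use the standard recursion: the mover loses at a terminal position; elsewhere, the mover wins exactly when some move hands the opponent an L position.
n=0: no move → L
n=1: no move → L
n=2: no move → L
n=3: no move → L
n=4: W (go to 0, an L position)
n=5: W (go to 1, an L position)
n=6: W (go to 2, an L position)
n=7: W (go to 3, an L position)
n=8: W (go to 3, an L position)
n=9: W (go to 1, an L position)
n=10: W (go to 2, an L position)
n=11: W (go to 3, an L position)
n=12: L (options 8(W), 7(W), 4(W) are all W)
n=13: L (options 9(W), 8(W), 5(W) are all W)
n=14: L (options 10(W), 9(W), 6(W) are all W)
n=15: L (options 11(W), 10(W), 7(W) are all W)
n=16: W (go to 12, an L position)
n=17: W (go to 13, an L position)
n=18: W (go to 14, an L position)
n=19: W (go to 15, an L position)
n=20: W (go to 15, an L position)
n=21: W (go to 13, an L position)
n=22: W (go to 14, an L position)

22: W, 15: L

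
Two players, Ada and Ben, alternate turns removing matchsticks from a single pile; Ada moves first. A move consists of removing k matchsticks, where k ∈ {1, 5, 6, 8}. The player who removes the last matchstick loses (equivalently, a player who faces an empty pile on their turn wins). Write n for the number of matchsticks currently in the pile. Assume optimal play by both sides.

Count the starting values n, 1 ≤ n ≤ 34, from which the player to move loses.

Use the standard recursion: the mover wins at a terminal position; elsewhere, the mover wins exactly when some move hands the opponent an L position.
n=0: no move; the opponent has just taken the last matchstick and therefore loses → W
n=1: only reaches 0(W), which is W → L
n=2: reaches L-position 1 → W
n=3: only reaches 2(W), which is W → L
n=4: reaches L-position 3 → W
n=5: only reaches 4(W), 0(W), all W → L
n=6: reaches L-position 5 → W
n=7: reaches L-position 1 → W
n=8: reaches L-position 3 → W
n=9: reaches L-position 3 → W
n=10: reaches L-position 5 → W
n=11: reaches L-position 5 → W
n=12: only reaches 11(W), 7(W), 6(W), 4(W), all W → L
n=13: reaches L-position 12 → W
n=14: only reaches 13(W), 9(W), 8(W), 6(W), all W → L
n=15: reaches L-position 14 → W
n=16: only reaches 15(W), 11(W), 10(W), 8(W), all W → L
n=17: reaches L-position 16 → W
n=18: reaches L-position 12 → W
n=19: reaches L-position 14 → W
n=20: reaches L-position 14 → W
n=21: reaches L-position 16 → W
n=22: reaches L-position 16 → W
n=23: only reaches 22(W), 18(W), 17(W), 15(W), all W → L
n=24: reaches L-position 23 → W
n=25: only reaches 24(W), 20(W), 19(W), 17(W), all W → L
n=26: reaches L-position 25 → W
n=27: only reaches 26(W), 22(W), 21(W), 19(W), all W → L
n=28: reaches L-position 27 → W
n=29: reaches L-position 23 → W
n=30: reaches L-position 25 → W
n=31: reaches L-position 25 → W
n=32: reaches L-position 27 → W
n=33: reaches L-position 27 → W
n=34: only reaches 33(W), 29(W), 28(W), 26(W), all W → L
L entries with 1 ≤ n ≤ 34 (the range starts at n=1): n = 1, 3, 5, 12, 14, 16, 23, 25, 27, 34; that makes 10.

10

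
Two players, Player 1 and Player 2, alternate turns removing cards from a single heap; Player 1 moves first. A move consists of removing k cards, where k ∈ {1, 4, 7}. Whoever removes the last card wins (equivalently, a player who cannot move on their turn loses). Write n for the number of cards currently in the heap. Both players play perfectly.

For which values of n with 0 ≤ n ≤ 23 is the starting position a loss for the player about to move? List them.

Classify positions by backward induction: terminal positions (no move available) are L. From any other position, the mover wins iff some move reaches an L.
n=0: no move → L
n=1: reaches L-position 0 → W
n=2: only reaches 1(W), which is W → L
n=3: reaches L-position 2 → W
n=4: reaches L-position 0 → W
n=5: only reaches 4(W), 1(W), all W → L
n=6: reaches L-position 5 → W
n=7: reaches L-position 0 → W
n=8: only reaches 7(W), 4(W), 1(W), all W → L
n=9: reaches L-position 8 → W
n=10: only reaches 9(W), 6(W), 3(W), all W → L
n=11: reaches L-position 10 → W
n=12: reaches L-position 8 → W
n=13: only reaches 12(W), 9(W), 6(W), all W → L
n=14: reaches L-position 13 → W
n=15: reaches L-position 8 → W
n=16: only reaches 15(W), 12(W), 9(W), all W → L
n=17: reaches L-position 16 → W
n=18: only reaches 17(W), 14(W), 11(W), all W → L
n=19: reaches L-position 18 → W
n=20: reaches L-position 16 → W
n=21: only reaches 20(W), 17(W), 14(W), all W → L
n=22: reaches L-position 21 → W
n=23: reaches L-position 16 → W
Reading off the rows marked L gives the requested list; there are 9 such values of n.

0, 2, 5, 8, 10, 13, 16, 18, 21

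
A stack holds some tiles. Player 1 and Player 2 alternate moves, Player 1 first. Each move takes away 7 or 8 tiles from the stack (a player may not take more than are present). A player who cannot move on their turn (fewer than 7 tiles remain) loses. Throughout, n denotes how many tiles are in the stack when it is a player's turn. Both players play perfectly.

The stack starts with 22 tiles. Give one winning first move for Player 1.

Work bottom-up. With no move the player to move loses. Otherwise the position is W if at least one move leads to an L position for the opponent, and L if every move leads to a W.
n=0: no move → L
n=1: no move → L
n=2: no move → L
n=3: no move → L
n=4: no move → L
n=5: no move → L
n=6: no move → L
n=7: →0(L), so W
n=8: →1(L), so W
n=9: →2(L), so W
n=10: →3(L), so W
n=11: →4(L), so W
n=12: →5(L), so W
n=13: →6(L), so W
n=14: →6(L), so W
n=15: →8(W), 7(W) — all W, so L
n=16: →9(W), 8(W) — all W, so L
n=17: →10(W), 9(W) — all W, so L
n=18: →11(W), 10(W) — all W, so L
n=19: →12(W), 11(W) — all W, so L
n=20: →13(W), 12(W) — all W, so L
n=21: →14(W), 13(W) — all W, so L
n=22: →15(L), so W
From 22, the L positions reachable in one move are: 15.

Remove 7, leaving 15.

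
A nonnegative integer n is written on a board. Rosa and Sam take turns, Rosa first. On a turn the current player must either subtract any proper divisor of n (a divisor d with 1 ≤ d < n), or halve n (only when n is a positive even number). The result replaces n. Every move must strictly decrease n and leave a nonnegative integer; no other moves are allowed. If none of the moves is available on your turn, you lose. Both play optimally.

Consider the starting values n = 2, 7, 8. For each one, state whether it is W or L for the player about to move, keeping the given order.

Compute win/loss labels from the base case upward. A position with no move is L. Any other position is W if it can reach an L in one move, else L.
n=0: no move → L
n=1: no move → L
n=2: can move to 1, which is L ⇒ W
n=3: the only move is to 2(W), a W ⇒ L
n=4: can move to 3, which is L ⇒ W
n=5: the only move is to 4(W), a W ⇒ L
n=6: can move to 3, which is L ⇒ W
n=7: the only move is to 6(W), a W ⇒ L
n=8: can move to 7, which is L ⇒ W

2: W, 7: L, 8: W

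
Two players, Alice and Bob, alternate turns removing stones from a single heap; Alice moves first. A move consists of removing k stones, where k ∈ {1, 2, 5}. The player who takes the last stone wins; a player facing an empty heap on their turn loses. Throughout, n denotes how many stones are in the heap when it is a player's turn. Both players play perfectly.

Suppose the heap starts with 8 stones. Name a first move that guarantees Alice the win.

Remove 2, leaving 6.

Use the standard recursion: the mover loses at a terminal position; elsewhere, the mover wins exactly when some move hands the opponent an L position.
n=0: no move → L
n=1: can move to 0, which is L ⇒ W
n=2: can move to 0, which is L ⇒ W
n=3: moves to 2(W), 1(W); every one is W ⇒ L
n=4: can move to 3, which is L ⇒ W
n=5: can move to 3, which is L ⇒ W
n=6: moves to 5(W), 4(W), 1(W); every one is W ⇒ L
n=7: can move to 6, which is L ⇒ W
n=8: can move to 6, which is L ⇒ W
From 8, the L positions reachable in one move are: 6, 3. Any move reaching one of these is winning.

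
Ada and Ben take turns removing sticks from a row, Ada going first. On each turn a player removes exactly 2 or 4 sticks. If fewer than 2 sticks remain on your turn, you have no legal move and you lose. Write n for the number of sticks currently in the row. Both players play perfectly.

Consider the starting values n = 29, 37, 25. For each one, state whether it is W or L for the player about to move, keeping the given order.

Compute win/loss labels from the base case upward. A position with no move is L. Any other position is W if it can reach an L in one move, else L.
n=0: no move → L
n=1: no move → L
n=2: W (go to 0, an L position)
n=3: W (go to 1, an L position)
n=4: W (go to 0, an L position)
n=5: W (go to 1, an L position)
n=6: L (options 4(W), 2(W) are all W)
n=7: L (options 5(W), 3(W) are all W)
n=8: W (go to 6, an L position)
n=9: W (go to 7, an L position)
n=10: W (go to 6, an L position)
n=11: W (go to 7, an L position)
n=12: L (options 10(W), 8(W) are all W)
n=13: L (options 11(W), 9(W) are all W)
n=14: W (go to 12, an L position)
n=15: W (go to 13, an L position)
n=16: W (go to 12, an L position)
n=17: W (go to 13, an L position)
n=18: L (options 16(W), 14(W) are all W)
n=19: L (options 17(W), 15(W) are all W)
n=20: W (go to 18, an L position)
n=21: W (go to 19, an L position)
n=22: W (go to 18, an L position)
n=23: W (go to 19, an L position)
n=24: L (options 22(W), 20(W) are all W)
n=25: L (options 23(W), 21(W) are all W)
n=26: W (go to 24, an L position)
n=27: W (go to 25, an L position)
n=28: W (go to 24, an L position)
n=29: W (go to 25, an L position)
n=30: L (options 28(W), 26(W) are all W)
n=31: L (options 29(W), 27(W) are all W)
n=32: W (go to 30, an L position)
n=33: W (go to 31, an L position)
n=34: W (go to 30, an L position)
n=35: W (go to 31, an L position)
n=36: L (options 34(W), 32(W) are all W)
n=37: L (options 35(W), 33(W) are all W)

29: W, 37: L, 25: L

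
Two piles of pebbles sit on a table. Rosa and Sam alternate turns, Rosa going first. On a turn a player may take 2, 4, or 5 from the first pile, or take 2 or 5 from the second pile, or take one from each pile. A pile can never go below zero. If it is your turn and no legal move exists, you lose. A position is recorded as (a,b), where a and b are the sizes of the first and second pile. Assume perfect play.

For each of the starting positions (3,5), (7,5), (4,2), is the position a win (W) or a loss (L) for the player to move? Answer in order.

Classify positions by backward induction: terminal positions (no move available) are L. From any other position, the mover wins iff some move reaches an L.
No move ever increases a pile, so every position that can arise here has a ≤ 7 and b ≤ 5; it is enough to label the cells with 0 ≤ a ≤ 7 and 0 ≤ b ≤ 5.
Every move lowers a or b (never raises either), so fill the grid row by row in increasing a, and left to right within a row: each cell's successors are then already labelled.
      b=0  b=1  b=2  b=3  b=4  b=5
a=0:    L    L    W    W    L    W
a=1:    L    W    W    L    L    W
a=2:    W    W    L    L    W    W
a=3:    W    L    L    W    W    L
a=4:    W    W    W    W    W    L
a=5:    W    W    W    W    W    W
a=6:    W    L    W    W    W    W
a=7:    L    W    W    W    L    W
Cells with no legal move (terminal, hence L): (0,0), (0,1), (1,0).
The remaining L cells, each justified by listing all of its moves:
(0,4): only reaches (0,2)(W), which is W → L
(1,3): only reaches (1,1)(W), (0,2)(W), all W → L
(1,4): only reaches (1,2)(W), (0,3)(W), all W → L
(2,2): only reaches (0,2)(W), (2,0)(W), (1,1)(W), all W → L
(2,3): only reaches (0,3)(W), (2,1)(W), (1,2)(W), all W → L
(3,1): only reaches (1,1)(W), (2,0)(W), all W → L
(3,2): only reaches (1,2)(W), (3,0)(W), (2,1)(W), all W → L
(3,5): only reaches (1,5)(W), (3,3)(W), (3,0)(W), (2,4)(W), all W → L
(4,5): only reaches (2,5)(W), (0,5)(W), (4,3)(W), (4,0)(W), (3,4)(W), all W → L
(6,1): only reaches (4,1)(W), (2,1)(W), (1,1)(W), (5,0)(W), all W → L
(7,0): only reaches (5,0)(W), (3,0)(W), (2,0)(W), all W → L
(7,4): only reaches (5,4)(W), (3,4)(W), (2,4)(W), (7,2)(W), (6,3)(W), all W → L
Every other cell has at least one move into one of the L cells above, so it is W.
(3,5): one of the L cells justified above, so L
(7,5): the move to (3,5) reaches an L cell, so W
(4,2): the move to (2,2) reaches an L cell, so W

(3,5): L, (7,5): W, (4,2): W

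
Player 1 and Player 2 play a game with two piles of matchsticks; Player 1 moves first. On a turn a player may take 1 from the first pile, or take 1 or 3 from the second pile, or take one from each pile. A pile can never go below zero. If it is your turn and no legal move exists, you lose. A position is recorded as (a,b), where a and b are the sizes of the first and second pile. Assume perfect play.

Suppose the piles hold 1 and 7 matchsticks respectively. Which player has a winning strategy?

Classify positions by backward induction: terminal positions (no move available) are L. From any other position, the mover wins iff some move reaches an L.
No move ever increases a pile, so every position that can arise here has a ≤ 1 and b ≤ 7; it is enough to label the cells with 0 ≤ a ≤ 1 and 0 ≤ b ≤ 7.
Every move lowers a or b (never raises either), so fill the grid row by row in increasing a, and left to right within a row: each cell's successors are then already labelled.
      b=0  b=1  b=2  b=3  b=4  b=5  b=6  b=7
a=0:    L    W    L    W    L    W    L    W
a=1:    W    W    W    W    W    W    W    W
Cells with no legal move (terminal, hence L): (0,0).
The remaining L cells, each justified by listing all of its moves:
(0,2): the only move is to (0,1)(W), a W ⇒ L
(0,4): moves to (0,3)(W), (0,1)(W); every one is W ⇒ L
(0,6): moves to (0,5)(W), (0,3)(W); every one is W ⇒ L
Every other cell has at least one move into one of the L cells above, so it is W.
From (1,7) Player 1 can move to (0,6), reaching an L position.

Player 1 wins.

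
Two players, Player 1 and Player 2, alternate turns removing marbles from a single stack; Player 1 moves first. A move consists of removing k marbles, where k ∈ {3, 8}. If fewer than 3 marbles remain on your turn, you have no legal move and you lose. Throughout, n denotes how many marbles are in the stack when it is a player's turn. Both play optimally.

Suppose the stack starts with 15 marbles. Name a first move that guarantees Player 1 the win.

Use the standard recursion: the mover loses at a terminal position; elsewhere, the mover wins exactly when some move hands the opponent an L position.
n=0: no move → L
n=1: no move → L
n=2: no move → L
n=3: reaches L-position 0 → W
n=4: reaches L-position 1 → W
n=5: reaches L-position 2 → W
n=6: only reaches 3(W), which is W → L
n=7: only reaches 4(W), which is W → L
n=8: reaches L-position 0 → W
n=9: reaches L-position 6 → W
n=10: reaches L-position 7 → W
n=11: only reaches 8(W), 3(W), all W → L
n=12: only reaches 9(W), 4(W), all W → L
n=13: only reaches 10(W), 5(W), all W → L
n=14: reaches L-position 11 → W
n=15: reaches L-position 12 → W
From 15, the L positions reachable in one move are: 12, 7. Any move reaching one of these is winning.

Remove 3, leaving 12.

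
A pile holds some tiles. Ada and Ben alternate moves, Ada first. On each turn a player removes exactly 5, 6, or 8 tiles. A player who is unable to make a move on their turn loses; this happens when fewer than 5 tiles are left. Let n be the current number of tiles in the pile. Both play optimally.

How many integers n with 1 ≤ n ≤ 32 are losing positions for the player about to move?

14

Classify positions by backward induction: terminal positions (no move available) are L. From any other position, the mover wins iff some move reaches an L.
n=0: no move → L
n=1: no move → L
n=2: no move → L
n=3: no move → L
n=4: no move → L
n=5: can move to 0, which is L ⇒ W
n=6: can move to 1, which is L ⇒ W
n=7: can move to 2, which is L ⇒ W
n=8: can move to 3, which is L ⇒ W
n=9: can move to 4, which is L ⇒ W
n=10: can move to 4, which is L ⇒ W
n=11: can move to 3, which is L ⇒ W
n=12: can move to 4, which is L ⇒ W
n=13: moves to 8(W), 7(W), 5(W); every one is W ⇒ L
n=14: moves to 9(W), 8(W), 6(W); every one is W ⇒ L
n=15: moves to 10(W), 9(W), 7(W); every one is W ⇒ L
n=16: moves to 11(W), 10(W), 8(W); every one is W ⇒ L
n=17: moves to 12(W), 11(W), 9(W); every one is W ⇒ L
n=18: can move to 13, which is L ⇒ W
n=19: can move to 14, which is L ⇒ W
n=20: can move to 15, which is L ⇒ W
n=21: can move to 16, which is L ⇒ W
n=22: can move to 17, which is L ⇒ W
n=23: can move to 17, which is L ⇒ W
n=24: can move to 16, which is L ⇒ W
n=25: can move to 17, which is L ⇒ W
n=26: moves to 21(W), 20(W), 18(W); every one is W ⇒ L
n=27: moves to 22(W), 21(W), 19(W); every one is W ⇒ L
n=28: moves to 23(W), 22(W), 20(W); every one is W ⇒ L
n=29: moves to 24(W), 23(W), 21(W); every one is W ⇒ L
n=30: moves to 25(W), 24(W), 22(W); every one is W ⇒ L
n=31: can move to 26, which is L ⇒ W
n=32: can move to 27, which is L ⇒ W
L entries with 1 ≤ n ≤ 32 (n=0 is outside the asked range and is not counted): n = 1, 2, 3, 4, 13, 14, 15, 16, 17, 26, 27, 28, 29, 30; that makes 14.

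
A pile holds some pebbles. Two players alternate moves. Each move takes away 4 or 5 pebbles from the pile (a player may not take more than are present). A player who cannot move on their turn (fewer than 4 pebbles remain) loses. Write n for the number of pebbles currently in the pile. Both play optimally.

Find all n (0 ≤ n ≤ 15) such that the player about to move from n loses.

0, 1, 2, 3, 9, 10, 11, 12

Build the W/L table. Terminal = L. A non-terminal position is W if it has a move to some L; otherwise it is L.
n=0: no move → L
n=1: no move → L
n=2: no move → L
n=3: no move → L
n=4: reaches L-position 0 → W
n=5: reaches L-position 1 → W
n=6: reaches L-position 2 → W
n=7: reaches L-position 3 → W
n=8: reaches L-position 3 → W
n=9: only reaches 5(W), 4(W), all W → L
n=10: only reaches 6(W), 5(W), all W → L
n=11: only reaches 7(W), 6(W), all W → L
n=12: only reaches 8(W), 7(W), all W → L
n=13: reaches L-position 9 → W
n=14: reaches L-position 10 → W
n=15: reaches L-position 11 → W
The losing starting values of n are exactly the entries labelled L in this table (8 of them).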